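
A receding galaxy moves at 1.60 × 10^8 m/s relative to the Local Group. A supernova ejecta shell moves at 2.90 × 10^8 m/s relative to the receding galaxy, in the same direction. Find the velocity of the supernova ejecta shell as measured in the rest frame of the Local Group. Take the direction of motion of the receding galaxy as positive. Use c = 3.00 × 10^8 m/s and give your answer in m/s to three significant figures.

In units of c (dividing by 3.00 × 10^8 m/s): v = 0.533, u' = 0.967.
u = (u' + v)/(1 + u'v/c²):
u = (0.967 + 0.533) / (1 + 0.967·0.533) = 1.5000/1.5156 = 0.9897
(Galilean addition would give +1.500c, exceeding c.)
Converting back: u = 0.9897 × 3.00 × 10^8 m/s.

2.97 × 10^8 m/s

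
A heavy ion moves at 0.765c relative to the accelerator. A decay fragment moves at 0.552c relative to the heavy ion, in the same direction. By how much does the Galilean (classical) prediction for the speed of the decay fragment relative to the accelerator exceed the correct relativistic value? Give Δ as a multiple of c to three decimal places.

Galilean: u_cl = 0.552 + 0.765 = 1.3170.
Relativistic: u_rel = (0.552 + 0.765) / (1 + 0.552·0.765) = 1.3170/1.4223 = 0.9260.
Δ = 1.3170 − 0.9260 = 0.3910.
(The classical prediction exceeds c; the relativistic result does not.)

Δ = 0.391c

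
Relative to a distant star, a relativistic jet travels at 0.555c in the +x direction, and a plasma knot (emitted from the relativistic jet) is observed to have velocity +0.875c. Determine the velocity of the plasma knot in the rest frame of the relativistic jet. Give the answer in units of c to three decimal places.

+0.622c

Invert the composition law: u' = (u − v)/(1 − uv/c²).
u' = (0.875 − 0.555) / (1 − (0.875)(0.555)) = 0.3200/0.5144 = 0.6221.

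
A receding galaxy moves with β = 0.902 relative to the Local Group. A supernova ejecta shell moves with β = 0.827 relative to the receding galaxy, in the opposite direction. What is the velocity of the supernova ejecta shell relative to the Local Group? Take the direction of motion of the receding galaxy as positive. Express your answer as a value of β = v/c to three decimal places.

With v = 0.902 and u' = -0.827 (in units of c),
u = (u' + v)/(1 + u'v/c²):
u = (-0.827 + 0.902) / (1 + (-0.827)·0.902) = 0.0750/0.2540 = 0.2952
(Galilean addition would give +0.075c.)

β = +0.295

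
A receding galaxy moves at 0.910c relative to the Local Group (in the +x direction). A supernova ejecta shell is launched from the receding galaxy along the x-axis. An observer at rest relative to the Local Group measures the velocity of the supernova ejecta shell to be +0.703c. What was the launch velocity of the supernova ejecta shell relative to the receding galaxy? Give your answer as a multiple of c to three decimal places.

-0.575c

Invert the composition law: u' = (u − v)/(1 − uv/c²).
u' = (0.703 − 0.910) / (1 − (0.703)(0.910)) = -0.2070/0.3603 = -0.5746.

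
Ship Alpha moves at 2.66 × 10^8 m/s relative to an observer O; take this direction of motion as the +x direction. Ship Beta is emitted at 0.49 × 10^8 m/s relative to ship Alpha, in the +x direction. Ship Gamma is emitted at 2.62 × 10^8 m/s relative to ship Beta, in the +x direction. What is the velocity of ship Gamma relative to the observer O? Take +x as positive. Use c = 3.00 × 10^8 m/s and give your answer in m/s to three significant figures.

Apply u = (u' + v)/(1 + u'v/c²) successively, working outward toward the observer O.
(Dividing each given speed by c = 3.00 × 10^8 m/s to work in units of c.)
Start: velocity of ship Alpha relative to the observer O = 0.8867c.
Compose with ship Beta (u' = 0.163 in ship Alpha frame): u_1 = (0.163 + 0.887) / (1 + 0.163·0.887) = 1.0500/1.1448 = 0.9172.
Compose with ship Gamma (u' = 0.873 in ship Beta frame): u_2 = (0.873 + 0.917) / (1 + 0.873·0.917) = 1.7905/1.8010 = 0.9942.
So u = 0.9942 × 3.00 × 10^8 m/s.

2.98 × 10^8 m/s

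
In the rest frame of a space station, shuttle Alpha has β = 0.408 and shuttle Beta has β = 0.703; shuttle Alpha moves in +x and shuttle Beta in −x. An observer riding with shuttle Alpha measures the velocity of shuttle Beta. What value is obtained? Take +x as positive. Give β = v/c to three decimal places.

β_A = 0.408, β_B = -0.703.
Transform to A's frame with the inverse velocity-addition law: u' = (u − v)/(1 − uv/c²), taking u = β_B and v = β_A.
u' = (-0.703 − 0.408) / (1 − (0.408)(-0.703)) = -1.1110/1.2868 = -0.8634.

β = -0.863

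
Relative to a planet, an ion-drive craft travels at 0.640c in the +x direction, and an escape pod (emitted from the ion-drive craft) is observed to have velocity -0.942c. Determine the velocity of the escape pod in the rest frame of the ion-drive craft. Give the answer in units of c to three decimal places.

Invert the composition law: u' = (u − v)/(1 − uv/c²).
u' = (-0.942 − 0.640) / (1 − (-0.942)(0.640)) = -1.5820/1.6029 = -0.9870.

-0.987c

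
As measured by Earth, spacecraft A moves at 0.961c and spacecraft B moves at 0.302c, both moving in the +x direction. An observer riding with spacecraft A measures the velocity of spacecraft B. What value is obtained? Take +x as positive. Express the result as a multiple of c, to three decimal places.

-0.928c

β_A = 0.961, β_B = 0.302.
Transform to A's frame with the inverse velocity-addition law: u' = (u − v)/(1 − uv/c²), taking u = β_B and v = β_A.
u' = (0.302 − 0.961) / (1 − (0.961)(0.302)) = -0.6590/0.7098 = -0.9285.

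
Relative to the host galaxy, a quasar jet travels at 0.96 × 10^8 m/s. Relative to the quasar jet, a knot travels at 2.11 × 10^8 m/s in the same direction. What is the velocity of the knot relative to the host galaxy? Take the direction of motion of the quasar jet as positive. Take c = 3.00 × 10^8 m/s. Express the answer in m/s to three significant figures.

In units of c (dividing by 3.00 × 10^8 m/s): v = 0.320, u' = 0.703.
u = (u' + v)/(1 + u'v/c²):
u = (0.703 + 0.320) / (1 + 0.703·0.320) = 1.0233/1.2251 = 0.8353
Converting back: u = 0.8353 × 3.00 × 10^8 m/s.

2.51 × 10^8 m/s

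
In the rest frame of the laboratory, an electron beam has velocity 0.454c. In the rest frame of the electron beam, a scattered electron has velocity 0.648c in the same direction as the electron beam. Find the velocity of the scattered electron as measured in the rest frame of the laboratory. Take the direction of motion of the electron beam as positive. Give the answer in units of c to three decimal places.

With v = 0.454 and u' = 0.648 (in units of c),
u = (u' + v)/(1 + u'v/c²):
u = (0.648 + 0.454) / (1 + 0.648·0.454) = 1.1020/1.2942 = 0.8515

0.851c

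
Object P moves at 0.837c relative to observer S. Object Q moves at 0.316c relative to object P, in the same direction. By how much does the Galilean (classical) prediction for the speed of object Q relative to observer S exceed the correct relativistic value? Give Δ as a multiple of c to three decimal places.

Δ = 0.241c

Galilean: u_cl = 0.316 + 0.837 = 1.1530.
Relativistic: u_rel = (0.316 + 0.837) / (1 + 0.316·0.837) = 1.1530/1.2645 = 0.9118.
Δ = 1.1530 − 0.9118 = 0.2412.
(The classical prediction exceeds c; the relativistic result does not.)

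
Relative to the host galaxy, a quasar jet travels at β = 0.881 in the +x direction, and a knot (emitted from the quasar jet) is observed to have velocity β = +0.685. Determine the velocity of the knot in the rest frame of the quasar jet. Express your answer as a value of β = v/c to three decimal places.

β = -0.494

Invert the composition law: u' = (u − v)/(1 − uv/c²).
u' = (0.685 − 0.881) / (1 − (0.685)(0.881)) = -0.1960/0.3965 = -0.4943.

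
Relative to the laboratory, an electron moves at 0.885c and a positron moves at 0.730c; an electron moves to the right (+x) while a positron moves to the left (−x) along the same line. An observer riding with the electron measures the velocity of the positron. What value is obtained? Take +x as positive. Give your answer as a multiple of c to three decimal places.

-0.981c

β_A = 0.885, β_B = -0.730.
Transform to A's frame with the inverse velocity-addition law: u' = (u − v)/(1 − uv/c²), taking u = β_B and v = β_A.
u' = (-0.730 − 0.885) / (1 − (0.885)(-0.730)) = -1.6150/1.6461 = -0.9811.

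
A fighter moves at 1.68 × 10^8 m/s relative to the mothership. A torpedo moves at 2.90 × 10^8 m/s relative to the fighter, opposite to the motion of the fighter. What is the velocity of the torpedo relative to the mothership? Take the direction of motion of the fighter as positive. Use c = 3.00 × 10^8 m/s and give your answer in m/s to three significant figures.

-2.66 × 10^8 m/s

In units of c (dividing by 3.00 × 10^8 m/s): v = 0.560, u' = -0.967.
u = (u' + v)/(1 + u'v/c²):
u = (-0.967 + 0.560) / (1 + (-0.967)·0.560) = -0.4067/0.4587 = -0.8866
(Galilean addition would give -0.407c.)
Converting back: u = -0.8866 × 3.00 × 10^8 m/s.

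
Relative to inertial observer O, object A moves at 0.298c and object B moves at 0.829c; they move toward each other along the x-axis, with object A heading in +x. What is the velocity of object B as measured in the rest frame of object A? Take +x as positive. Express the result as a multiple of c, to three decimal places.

-0.904c

β_A = 0.298, β_B = -0.829.
Transform to A's frame with the inverse velocity-addition law: u' = (u − v)/(1 − uv/c²), taking u = β_B and v = β_A.
u' = (-0.829 − 0.298) / (1 − (0.298)(-0.829)) = -1.1270/1.2470 = -0.9037.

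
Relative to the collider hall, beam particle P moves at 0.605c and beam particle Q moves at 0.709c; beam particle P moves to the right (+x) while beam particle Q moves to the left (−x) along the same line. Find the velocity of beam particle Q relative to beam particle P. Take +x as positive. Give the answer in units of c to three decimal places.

-0.920c

β_A = 0.605, β_B = -0.709.
Transform to A's frame with the inverse velocity-addition law: u' = (u − v)/(1 − uv/c²), taking u = β_B and v = β_A.
u' = (-0.709 − 0.605) / (1 − (0.605)(-0.709)) = -1.3140/1.4289 = -0.9196.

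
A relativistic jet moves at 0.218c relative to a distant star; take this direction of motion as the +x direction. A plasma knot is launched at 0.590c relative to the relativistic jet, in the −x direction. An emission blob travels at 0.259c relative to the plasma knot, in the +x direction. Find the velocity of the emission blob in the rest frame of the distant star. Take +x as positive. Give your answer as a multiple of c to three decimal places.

-0.189c

Apply u = (u' + v)/(1 + u'v/c²) successively, working outward toward the distant star.
Start: velocity of the relativistic jet relative to the distant star = 0.2180c.
Compose with the plasma knot (u' = -0.590 in the relativistic jet frame): u_1 = (-0.590 + 0.218) / (1 + (-0.590)·0.218) = -0.3720/0.8714 = -0.4269.
Compose with the emission blob (u' = 0.259 in the plasma knot frame): u_2 = (0.259 + (-0.427)) / (1 + 0.259·(-0.427)) = -0.1679/0.8894 = -0.1888.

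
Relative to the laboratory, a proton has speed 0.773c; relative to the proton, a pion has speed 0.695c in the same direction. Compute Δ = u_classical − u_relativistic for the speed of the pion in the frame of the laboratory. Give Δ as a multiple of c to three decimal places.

Δ = 0.513c

Galilean: u_cl = 0.695 + 0.773 = 1.4680.
Relativistic: u_rel = (0.695 + 0.773) / (1 + 0.695·0.773) = 1.4680/1.5372 = 0.9550.
Δ = 1.4680 − 0.9550 = 0.5130.
(The classical prediction exceeds c; the relativistic result does not.)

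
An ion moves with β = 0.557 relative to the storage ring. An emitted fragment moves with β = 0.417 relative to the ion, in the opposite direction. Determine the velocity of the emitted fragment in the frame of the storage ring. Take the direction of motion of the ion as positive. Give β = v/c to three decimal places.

β = +0.182

With v = 0.557 and u' = -0.417 (in units of c),
u = (u' + v)/(1 + u'v/c²):
u = (-0.417 + 0.557) / (1 + (-0.417)·0.557) = 0.1400/0.7677 = 0.1824
(Galilean addition would give +0.140c.)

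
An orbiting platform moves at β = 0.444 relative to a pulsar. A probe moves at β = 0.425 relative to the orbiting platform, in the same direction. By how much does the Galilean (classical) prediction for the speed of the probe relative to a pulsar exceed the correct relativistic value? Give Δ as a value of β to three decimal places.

Galilean: u_cl = 0.425 + 0.444 = 0.8690.
Relativistic: u_rel = (0.425 + 0.444) / (1 + 0.425·0.444) = 0.8690/1.1887 = 0.7311.
Δ = 0.8690 − 0.7311 = 0.1379.

Δ = 0.138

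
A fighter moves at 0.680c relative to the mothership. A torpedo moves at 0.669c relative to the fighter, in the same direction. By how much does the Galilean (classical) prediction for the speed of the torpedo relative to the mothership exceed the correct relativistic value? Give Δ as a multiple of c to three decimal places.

Galilean: u_cl = 0.669 + 0.680 = 1.3490.
Relativistic: u_rel = (0.669 + 0.680) / (1 + 0.669·0.680) = 1.3490/1.4549 = 0.9272.
Δ = 1.3490 − 0.9272 = 0.4218.
(The classical prediction exceeds c; the relativistic result does not.)

Δ = 0.422c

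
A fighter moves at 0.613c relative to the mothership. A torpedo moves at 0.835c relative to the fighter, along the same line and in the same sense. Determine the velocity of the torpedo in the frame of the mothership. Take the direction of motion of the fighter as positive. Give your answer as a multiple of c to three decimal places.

0.958c

With v = 0.613 and u' = 0.835 (in units of c),
u = (u' + v)/(1 + u'v/c²):
u = (0.835 + 0.613) / (1 + 0.835·0.613) = 1.4480/1.5119 = 0.9578
(Galilean addition would give +1.448c, exceeding c.)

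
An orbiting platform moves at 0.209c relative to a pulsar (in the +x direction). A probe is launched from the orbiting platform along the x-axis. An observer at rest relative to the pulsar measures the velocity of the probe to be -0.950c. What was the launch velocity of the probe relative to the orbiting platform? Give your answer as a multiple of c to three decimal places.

-0.967c

Invert the composition law: u' = (u − v)/(1 − uv/c²).
u' = (-0.950 − 0.209) / (1 − (-0.950)(0.209)) = -1.1590/1.1986 = -0.9670.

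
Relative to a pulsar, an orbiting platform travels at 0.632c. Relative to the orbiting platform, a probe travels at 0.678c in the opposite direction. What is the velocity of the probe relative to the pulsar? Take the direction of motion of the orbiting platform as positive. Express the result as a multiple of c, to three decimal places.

With v = 0.632 and u' = -0.678 (in units of c),
u = (u' + v)/(1 + u'v/c²):
u = (-0.678 + 0.632) / (1 + (-0.678)·0.632) = -0.0460/0.5715 = -0.0805

-0.080c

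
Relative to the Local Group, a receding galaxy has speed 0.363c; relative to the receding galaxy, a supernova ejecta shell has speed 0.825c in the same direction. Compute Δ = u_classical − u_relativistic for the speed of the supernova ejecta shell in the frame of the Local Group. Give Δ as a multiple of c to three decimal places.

Galilean: u_cl = 0.825 + 0.363 = 1.1880.
Relativistic: u_rel = (0.825 + 0.363) / (1 + 0.825·0.363) = 1.1880/1.2995 = 0.9142.
Δ = 1.1880 − 0.9142 = 0.2738.
(The classical prediction exceeds c; the relativistic result does not.)

Δ = 0.274c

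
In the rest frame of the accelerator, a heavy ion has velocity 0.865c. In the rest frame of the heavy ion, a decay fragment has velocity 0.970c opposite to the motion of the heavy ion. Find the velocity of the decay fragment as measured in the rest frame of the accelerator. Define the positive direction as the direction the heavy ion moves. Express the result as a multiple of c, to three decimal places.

With v = 0.865 and u' = -0.970 (in units of c),
u = (u' + v)/(1 + u'v/c²):
u = (-0.970 + 0.865) / (1 + (-0.970)·0.865) = -0.1050/0.1610 = -0.6524

-0.652c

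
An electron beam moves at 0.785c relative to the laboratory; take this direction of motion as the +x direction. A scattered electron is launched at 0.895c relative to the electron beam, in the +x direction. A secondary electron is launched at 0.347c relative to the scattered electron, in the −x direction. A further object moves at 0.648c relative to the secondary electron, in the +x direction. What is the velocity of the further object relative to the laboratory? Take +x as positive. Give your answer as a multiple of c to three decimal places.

+0.994c

Apply u = (u' + v)/(1 + u'v/c²) successively, working outward toward the laboratory.
Start: velocity of the electron beam relative to the laboratory = 0.7850c.
Compose with the scattered electron (u' = 0.895 in the electron beam frame): u_1 = (0.895 + 0.785) / (1 + 0.895·0.785) = 1.6800/1.7026 = 0.9867.
Compose with the secondary electron (u' = -0.347 in the scattered electron frame): u_2 = (-0.347 + 0.987) / (1 + (-0.347)·0.987) = 0.6397/0.6576 = 0.9728.
Compose with the further object (u' = 0.648 in the secondary electron frame): u_3 = (0.648 + 0.973) / (1 + 0.648·0.973) = 1.6208/1.6304 = 0.9941.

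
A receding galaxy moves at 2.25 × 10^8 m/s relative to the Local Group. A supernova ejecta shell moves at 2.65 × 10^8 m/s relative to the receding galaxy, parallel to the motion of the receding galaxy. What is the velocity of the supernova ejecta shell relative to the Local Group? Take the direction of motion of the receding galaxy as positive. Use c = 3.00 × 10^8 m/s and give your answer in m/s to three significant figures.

In units of c (dividing by 3.00 × 10^8 m/s): v = 0.750, u' = 0.883.
u = (u' + v)/(1 + u'v/c²):
u = (0.883 + 0.750) / (1 + 0.883·0.750) = 1.6333/1.6625 = 0.9825
(Galilean addition would give +1.633c, exceeding c.)
Converting back: u = 0.9825 × 3.00 × 10^8 m/s.

2.95 × 10^8 m/s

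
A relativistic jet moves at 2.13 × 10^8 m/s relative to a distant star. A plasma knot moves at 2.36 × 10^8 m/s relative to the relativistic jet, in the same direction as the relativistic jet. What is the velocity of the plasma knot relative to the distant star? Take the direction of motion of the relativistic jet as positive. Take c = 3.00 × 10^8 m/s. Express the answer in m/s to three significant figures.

In units of c (dividing by 3.00 × 10^8 m/s): v = 0.710, u' = 0.787.
u = (u' + v)/(1 + u'v/c²):
u = (0.787 + 0.710) / (1 + 0.787·0.710) = 1.4967/1.5585 = 0.9603
Converting back: u = 0.9603 × 3.00 × 10^8 m/s.

2.88 × 10^8 m/s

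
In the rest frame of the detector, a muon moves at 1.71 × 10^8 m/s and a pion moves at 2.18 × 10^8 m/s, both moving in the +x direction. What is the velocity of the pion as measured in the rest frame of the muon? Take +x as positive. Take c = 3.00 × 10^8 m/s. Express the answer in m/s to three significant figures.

+8.02 × 10^7 m/s

β_A = 0.570, β_B = 0.727 (dividing each by c = 3.00 × 10^8 m/s).
Transform to A's frame with the inverse velocity-addition law: u' = (u − v)/(1 − uv/c²), taking u = β_B and v = β_A.
u' = (0.727 − 0.570) / (1 − (0.570)(0.727)) = 0.1567/0.5858 = 0.2674.
u' = 0.2674 × 3.00 × 10^8 m/s.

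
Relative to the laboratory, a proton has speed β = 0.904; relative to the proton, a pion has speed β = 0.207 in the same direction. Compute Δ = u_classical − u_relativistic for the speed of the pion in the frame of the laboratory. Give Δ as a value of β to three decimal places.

Δ = 0.175

Galilean: u_cl = 0.207 + 0.904 = 1.1110.
Relativistic: u_rel = (0.207 + 0.904) / (1 + 0.207·0.904) = 1.1110/1.1871 = 0.9359.
Δ = 1.1110 − 0.9359 = 0.1751.
(The classical prediction exceeds c; the relativistic result does not.)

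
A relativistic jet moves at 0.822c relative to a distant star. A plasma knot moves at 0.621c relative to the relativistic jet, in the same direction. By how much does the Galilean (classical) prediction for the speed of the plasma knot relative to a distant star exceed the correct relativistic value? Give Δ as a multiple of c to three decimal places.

Galilean: u_cl = 0.621 + 0.822 = 1.4430.
Relativistic: u_rel = (0.621 + 0.822) / (1 + 0.621·0.822) = 1.4430/1.5105 = 0.9553.
Δ = 1.4430 − 0.9553 = 0.4877.
(The classical prediction exceeds c; the relativistic result does not.)

Δ = 0.488c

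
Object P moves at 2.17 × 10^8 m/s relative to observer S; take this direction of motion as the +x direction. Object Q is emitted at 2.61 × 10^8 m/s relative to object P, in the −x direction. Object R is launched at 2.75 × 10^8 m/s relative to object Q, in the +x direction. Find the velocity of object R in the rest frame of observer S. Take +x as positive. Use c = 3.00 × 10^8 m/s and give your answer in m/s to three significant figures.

+2.45 × 10^8 m/s

Apply u = (u' + v)/(1 + u'v/c²) successively, working outward toward observer S.
(Dividing each given speed by c = 3.00 × 10^8 m/s to work in units of c.)
Start: velocity of object P relative to observer S = 0.7233c.
Compose with object Q (u' = -0.870 in object P frame): u_1 = (-0.870 + 0.723) / (1 + (-0.870)·0.723) = -0.1467/0.3707 = -0.3956.
Compose with object R (u' = 0.917 in object Q frame): u_2 = (0.917 + (-0.396)) / (1 + 0.917·(-0.396)) = 0.5210/0.6373 = 0.8175.
So u = 0.8175 × 3.00 × 10^8 m/s.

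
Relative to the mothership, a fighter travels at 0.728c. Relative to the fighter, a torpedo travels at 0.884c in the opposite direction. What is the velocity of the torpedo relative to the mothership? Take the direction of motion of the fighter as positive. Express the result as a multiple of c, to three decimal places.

With v = 0.728 and u' = -0.884 (in units of c),
u = (u' + v)/(1 + u'v/c²):
u = (-0.884 + 0.728) / (1 + (-0.884)·0.728) = -0.1560/0.3564 = -0.4377
(Galilean addition would give -0.156c.)

-0.438c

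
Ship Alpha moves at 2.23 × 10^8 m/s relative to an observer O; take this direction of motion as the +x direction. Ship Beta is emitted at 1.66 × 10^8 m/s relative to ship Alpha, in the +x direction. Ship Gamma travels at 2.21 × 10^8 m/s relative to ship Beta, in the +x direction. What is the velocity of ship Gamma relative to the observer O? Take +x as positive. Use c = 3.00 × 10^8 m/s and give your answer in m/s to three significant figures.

2.96 × 10^8 m/s

Apply u = (u' + v)/(1 + u'v/c²) successively, working outward toward the observer O.
(Dividing each given speed by c = 3.00 × 10^8 m/s to work in units of c.)
Start: velocity of ship Alpha relative to the observer O = 0.7433c.
Compose with ship Beta (u' = 0.553 in ship Alpha frame): u_1 = (0.553 + 0.743) / (1 + 0.553·0.743) = 1.2967/1.4113 = 0.9188.
Compose with ship Gamma (u' = 0.737 in ship Beta frame): u_2 = (0.737 + 0.919) / (1 + 0.737·0.919) = 1.6554/1.6768 = 0.9872.
So u = 0.9872 × 3.00 × 10^8 m/s.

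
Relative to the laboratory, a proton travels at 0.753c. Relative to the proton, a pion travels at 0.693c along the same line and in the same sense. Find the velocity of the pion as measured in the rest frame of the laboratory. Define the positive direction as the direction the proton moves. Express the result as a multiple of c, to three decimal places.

With v = 0.753 and u' = 0.693 (in units of c),
u = (u' + v)/(1 + u'v/c²):
u = (0.693 + 0.753) / (1 + 0.693·0.753) = 1.4460/1.5218 = 0.9502

0.950c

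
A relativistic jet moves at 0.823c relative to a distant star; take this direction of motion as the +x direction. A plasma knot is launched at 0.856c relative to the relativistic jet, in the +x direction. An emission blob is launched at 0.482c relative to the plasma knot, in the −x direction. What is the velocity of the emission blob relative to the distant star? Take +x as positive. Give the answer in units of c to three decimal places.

Apply u = (u' + v)/(1 + u'v/c²) successively, working outward toward the distant star.
Start: velocity of the relativistic jet relative to the distant star = 0.8230c.
Compose with the plasma knot (u' = 0.856 in the relativistic jet frame): u_1 = (0.856 + 0.823) / (1 + 0.856·0.823) = 1.6790/1.7045 = 0.9850.
Compose with the emission blob (u' = -0.482 in the plasma knot frame): u_2 = (-0.482 + 0.985) / (1 + (-0.482)·0.985) = 0.5030/0.5252 = 0.9578.

+0.958c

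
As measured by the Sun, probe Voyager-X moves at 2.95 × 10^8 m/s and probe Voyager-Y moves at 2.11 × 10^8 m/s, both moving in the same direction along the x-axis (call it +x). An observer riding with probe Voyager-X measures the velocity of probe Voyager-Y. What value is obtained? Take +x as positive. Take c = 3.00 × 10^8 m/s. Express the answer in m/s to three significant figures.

β_A = 0.983, β_B = 0.703 (dividing each by c = 3.00 × 10^8 m/s).
Transform to A's frame with the inverse velocity-addition law: u' = (u − v)/(1 − uv/c²), taking u = β_B and v = β_A.
u' = (0.703 − 0.983) / (1 − (0.983)(0.703)) = -0.2800/0.3084 = -0.9079.
u' = -0.9079 × 3.00 × 10^8 m/s.

-2.72 × 10^8 m/s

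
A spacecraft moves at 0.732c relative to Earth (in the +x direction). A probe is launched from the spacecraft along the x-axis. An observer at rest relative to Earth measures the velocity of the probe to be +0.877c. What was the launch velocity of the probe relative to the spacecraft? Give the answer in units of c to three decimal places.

+0.405c

Invert the composition law: u' = (u − v)/(1 − uv/c²).
u' = (0.877 − 0.732) / (1 − (0.877)(0.732)) = 0.1450/0.3580 = 0.4050.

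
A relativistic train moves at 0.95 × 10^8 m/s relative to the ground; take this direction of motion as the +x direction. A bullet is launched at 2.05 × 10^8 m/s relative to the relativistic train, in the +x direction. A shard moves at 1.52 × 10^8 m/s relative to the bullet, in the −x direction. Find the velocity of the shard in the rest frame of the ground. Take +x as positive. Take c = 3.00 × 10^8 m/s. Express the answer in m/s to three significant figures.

Apply u = (u' + v)/(1 + u'v/c²) successively, working outward toward the ground.
(Dividing each given speed by c = 3.00 × 10^8 m/s to work in units of c.)
Start: velocity of the relativistic train relative to the ground = 0.3167c.
Compose with the bullet (u' = 0.683 in the relativistic train frame): u_1 = (0.683 + 0.317) / (1 + 0.683·0.317) = 1.0000/1.2164 = 0.8221.
Compose with the shard (u' = -0.507 in the bullet frame): u_2 = (-0.507 + 0.822) / (1 + (-0.507)·0.822) = 0.3154/0.5835 = 0.5406.
So u = 0.5406 × 3.00 × 10^8 m/s.

+1.62 × 10^8 m/s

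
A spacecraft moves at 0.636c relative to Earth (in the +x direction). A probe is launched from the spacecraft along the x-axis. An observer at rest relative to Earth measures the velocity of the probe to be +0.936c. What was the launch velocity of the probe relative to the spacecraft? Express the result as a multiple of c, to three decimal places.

+0.741c

Invert the composition law: u' = (u − v)/(1 − uv/c²).
u' = (0.936 − 0.636) / (1 − (0.936)(0.636)) = 0.3000/0.4047 = 0.7413.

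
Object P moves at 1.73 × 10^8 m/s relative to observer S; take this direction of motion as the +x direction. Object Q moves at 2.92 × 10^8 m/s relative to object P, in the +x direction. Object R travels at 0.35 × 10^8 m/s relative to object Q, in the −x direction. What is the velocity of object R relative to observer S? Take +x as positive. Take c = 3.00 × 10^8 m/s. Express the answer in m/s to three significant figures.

+2.97 × 10^8 m/s

Apply u = (u' + v)/(1 + u'v/c²) successively, working outward toward observer S.
(Dividing each given speed by c = 3.00 × 10^8 m/s to work in units of c.)
Start: velocity of object P relative to observer S = 0.5767c.
Compose with object Q (u' = 0.973 in object P frame): u_1 = (0.973 + 0.577) / (1 + 0.973·0.577) = 1.5500/1.5613 = 0.9928.
Compose with object R (u' = -0.117 in object Q frame): u_2 = (-0.117 + 0.993) / (1 + (-0.117)·0.993) = 0.8761/0.8842 = 0.9909.
So u = 0.9909 × 3.00 × 10^8 m/s.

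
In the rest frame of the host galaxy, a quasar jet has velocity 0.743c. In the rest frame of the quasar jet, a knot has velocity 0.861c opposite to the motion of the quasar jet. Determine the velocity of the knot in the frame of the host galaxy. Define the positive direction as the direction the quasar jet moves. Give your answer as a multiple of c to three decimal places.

-0.328c

With v = 0.743 and u' = -0.861 (in units of c),
u = (u' + v)/(1 + u'v/c²):
u = (-0.861 + 0.743) / (1 + (-0.861)·0.743) = -0.1180/0.3603 = -0.3275
(Galilean addition would give -0.118c.)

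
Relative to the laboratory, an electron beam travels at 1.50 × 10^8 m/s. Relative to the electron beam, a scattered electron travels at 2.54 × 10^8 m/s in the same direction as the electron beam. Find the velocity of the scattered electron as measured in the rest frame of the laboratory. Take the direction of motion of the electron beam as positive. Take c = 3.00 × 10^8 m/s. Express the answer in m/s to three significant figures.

In units of c (dividing by 3.00 × 10^8 m/s): v = 0.500, u' = 0.847.
u = (u' + v)/(1 + u'v/c²):
u = (0.847 + 0.500) / (1 + 0.847·0.500) = 1.3467/1.4233 = 0.9461
Converting back: u = 0.9461 × 3.00 × 10^8 m/s.

2.84 × 10^8 m/s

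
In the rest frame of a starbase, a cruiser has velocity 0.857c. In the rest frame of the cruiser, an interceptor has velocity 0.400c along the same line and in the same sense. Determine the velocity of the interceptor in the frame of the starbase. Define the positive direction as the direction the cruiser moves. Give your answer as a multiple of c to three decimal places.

With v = 0.857 and u' = 0.400 (in units of c),
u = (u' + v)/(1 + u'v/c²):
u = (0.400 + 0.857) / (1 + 0.400·0.857) = 1.2570/1.3428 = 0.9361

0.936c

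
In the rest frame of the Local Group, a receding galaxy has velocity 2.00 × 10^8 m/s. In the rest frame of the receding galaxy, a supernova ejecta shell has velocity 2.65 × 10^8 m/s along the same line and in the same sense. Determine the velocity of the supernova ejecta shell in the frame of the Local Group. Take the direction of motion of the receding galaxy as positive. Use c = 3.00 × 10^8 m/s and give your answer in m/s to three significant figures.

In units of c (dividing by 3.00 × 10^8 m/s): v = 0.667, u' = 0.883.
u = (u' + v)/(1 + u'v/c²):
u = (0.883 + 0.667) / (1 + 0.883·0.667) = 1.5500/1.5889 = 0.9755
Converting back: u = 0.9755 × 3.00 × 10^8 m/s.

2.93 × 10^8 m/s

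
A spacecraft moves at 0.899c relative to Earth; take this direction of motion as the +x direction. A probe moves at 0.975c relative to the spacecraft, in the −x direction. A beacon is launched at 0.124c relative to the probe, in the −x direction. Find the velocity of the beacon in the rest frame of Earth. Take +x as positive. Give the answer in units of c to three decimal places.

-0.687c

Apply u = (u' + v)/(1 + u'v/c²) successively, working outward toward Earth.
Start: velocity of the spacecraft relative to Earth = 0.8990c.
Compose with the probe (u' = -0.975 in the spacecraft frame): u_1 = (-0.975 + 0.899) / (1 + (-0.975)·0.899) = -0.0760/0.1235 = -0.6155.
Compose with the beacon (u' = -0.124 in the probe frame): u_2 = (-0.124 + (-0.616)) / (1 + (-0.124)·(-0.616)) = -0.7395/1.0763 = -0.6871.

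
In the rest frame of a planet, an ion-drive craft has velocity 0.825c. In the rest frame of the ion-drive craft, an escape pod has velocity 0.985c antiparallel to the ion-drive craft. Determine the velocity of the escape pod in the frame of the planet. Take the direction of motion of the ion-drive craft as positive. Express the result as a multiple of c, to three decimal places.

-0.854c

With v = 0.825 and u' = -0.985 (in units of c),
u = (u' + v)/(1 + u'v/c²):
u = (-0.985 + 0.825) / (1 + (-0.985)·0.825) = -0.1600/0.1874 = -0.8539
(Galilean addition would give -0.160c.)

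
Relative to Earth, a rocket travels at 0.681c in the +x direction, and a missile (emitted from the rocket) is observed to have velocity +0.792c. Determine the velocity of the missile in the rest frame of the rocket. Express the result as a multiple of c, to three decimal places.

+0.241c

Invert the composition law: u' = (u − v)/(1 − uv/c²).
u' = (0.792 − 0.681) / (1 − (0.792)(0.681)) = 0.1110/0.4606 = 0.2410.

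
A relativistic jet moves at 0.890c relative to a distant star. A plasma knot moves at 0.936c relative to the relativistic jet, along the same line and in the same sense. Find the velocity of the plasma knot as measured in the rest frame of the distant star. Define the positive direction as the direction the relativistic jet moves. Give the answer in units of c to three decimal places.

With v = 0.890 and u' = 0.936 (in units of c),
u = (u' + v)/(1 + u'v/c²):
u = (0.936 + 0.890) / (1 + 0.936·0.890) = 1.8260/1.8330 = 0.9962
(Galilean addition would give +1.826c, exceeding c.)

0.996c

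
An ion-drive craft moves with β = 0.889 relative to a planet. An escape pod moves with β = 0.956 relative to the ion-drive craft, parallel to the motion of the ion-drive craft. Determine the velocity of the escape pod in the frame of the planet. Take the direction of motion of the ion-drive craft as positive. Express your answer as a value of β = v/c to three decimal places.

β = 0.997

With v = 0.889 and u' = 0.956 (in units of c),
u = (u' + v)/(1 + u'v/c²):
u = (0.956 + 0.889) / (1 + 0.956·0.889) = 1.8450/1.8499 = 0.9974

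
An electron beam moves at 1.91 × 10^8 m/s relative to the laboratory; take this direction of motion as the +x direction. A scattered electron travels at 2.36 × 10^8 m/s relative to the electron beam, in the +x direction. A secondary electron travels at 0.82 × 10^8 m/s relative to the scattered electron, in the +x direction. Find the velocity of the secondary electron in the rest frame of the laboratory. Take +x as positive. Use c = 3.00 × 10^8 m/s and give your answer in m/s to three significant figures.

2.91 × 10^8 m/s

Apply u = (u' + v)/(1 + u'v/c²) successively, working outward toward the laboratory.
(Dividing each given speed by c = 3.00 × 10^8 m/s to work in units of c.)
Start: velocity of the electron beam relative to the laboratory = 0.6367c.
Compose with the scattered electron (u' = 0.787 in the electron beam frame): u_1 = (0.787 + 0.637) / (1 + 0.787·0.637) = 1.4233/1.5008 = 0.9484.
Compose with the secondary electron (u' = 0.273 in the scattered electron frame): u_2 = (0.273 + 0.948) / (1 + 0.273·0.948) = 1.2217/1.2592 = 0.9702.
So u = 0.9702 × 3.00 × 10^8 m/s.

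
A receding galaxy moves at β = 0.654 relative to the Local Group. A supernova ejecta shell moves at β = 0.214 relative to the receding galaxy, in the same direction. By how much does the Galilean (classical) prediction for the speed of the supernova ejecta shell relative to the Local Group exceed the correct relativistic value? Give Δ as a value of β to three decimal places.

Galilean: u_cl = 0.214 + 0.654 = 0.8680.
Relativistic: u_rel = (0.214 + 0.654) / (1 + 0.214·0.654) = 0.8680/1.1400 = 0.7614.
Δ = 0.8680 − 0.7614 = 0.1066.

Δ = 0.107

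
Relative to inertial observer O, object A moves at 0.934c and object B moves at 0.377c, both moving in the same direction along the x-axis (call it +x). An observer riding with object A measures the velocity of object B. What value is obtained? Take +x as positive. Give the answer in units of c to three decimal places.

β_A = 0.934, β_B = 0.377.
Transform to A's frame with the inverse velocity-addition law: u' = (u − v)/(1 − uv/c²), taking u = β_B and v = β_A.
u' = (0.377 − 0.934) / (1 − (0.934)(0.377)) = -0.5570/0.6479 = -0.8597.

-0.860c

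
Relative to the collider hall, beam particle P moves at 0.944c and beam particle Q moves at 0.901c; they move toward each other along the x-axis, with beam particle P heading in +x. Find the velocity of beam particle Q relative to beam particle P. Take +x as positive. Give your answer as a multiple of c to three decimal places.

-0.997c

β_A = 0.944, β_B = -0.901.
Transform to A's frame with the inverse velocity-addition law: u' = (u − v)/(1 − uv/c²), taking u = β_B and v = β_A.
u' = (-0.901 − 0.944) / (1 − (0.944)(-0.901)) = -1.8450/1.8505 = -0.9970.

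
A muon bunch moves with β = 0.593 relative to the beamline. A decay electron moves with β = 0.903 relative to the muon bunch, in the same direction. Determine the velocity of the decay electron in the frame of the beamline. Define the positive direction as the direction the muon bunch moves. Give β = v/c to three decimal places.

With v = 0.593 and u' = 0.903 (in units of c),
u = (u' + v)/(1 + u'v/c²):
u = (0.903 + 0.593) / (1 + 0.903·0.593) = 1.4960/1.5355 = 0.9743
(Galilean addition would give +1.496c, exceeding c.)

β = 0.974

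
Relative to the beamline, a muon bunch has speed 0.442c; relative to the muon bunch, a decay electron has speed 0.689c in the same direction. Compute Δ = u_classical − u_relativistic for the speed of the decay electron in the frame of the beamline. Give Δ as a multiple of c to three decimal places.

Δ = 0.264c

Galilean: u_cl = 0.689 + 0.442 = 1.1310.
Relativistic: u_rel = (0.689 + 0.442) / (1 + 0.689·0.442) = 1.1310/1.3045 = 0.8670.
Δ = 1.1310 − 0.8670 = 0.2640.
(The classical prediction exceeds c; the relativistic result does not.)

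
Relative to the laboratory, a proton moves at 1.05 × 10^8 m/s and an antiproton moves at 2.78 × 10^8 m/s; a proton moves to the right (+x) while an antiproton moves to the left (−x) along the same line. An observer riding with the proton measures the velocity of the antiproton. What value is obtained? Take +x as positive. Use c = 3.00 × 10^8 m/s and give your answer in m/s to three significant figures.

β_A = 0.350, β_B = -0.927 (dividing each by c = 3.00 × 10^8 m/s).
Transform to A's frame with the inverse velocity-addition law: u' = (u − v)/(1 − uv/c²), taking u = β_B and v = β_A.
u' = (-0.927 − 0.350) / (1 − (0.350)(-0.927)) = -1.2767/1.3243 = -0.9640.
u' = -0.9640 × 3.00 × 10^8 m/s.

-2.89 × 10^8 m/s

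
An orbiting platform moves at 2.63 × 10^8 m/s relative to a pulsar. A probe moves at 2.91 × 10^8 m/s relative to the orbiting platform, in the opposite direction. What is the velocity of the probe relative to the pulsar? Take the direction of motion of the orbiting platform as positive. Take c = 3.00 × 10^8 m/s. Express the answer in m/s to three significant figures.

In units of c (dividing by 3.00 × 10^8 m/s): v = 0.877, u' = -0.970.
u = (u' + v)/(1 + u'v/c²):
u = (-0.970 + 0.877) / (1 + (-0.970)·0.877) = -0.0933/0.1496 = -0.6237
Converting back: u = -0.6237 × 3.00 × 10^8 m/s.

-1.87 × 10^8 m/s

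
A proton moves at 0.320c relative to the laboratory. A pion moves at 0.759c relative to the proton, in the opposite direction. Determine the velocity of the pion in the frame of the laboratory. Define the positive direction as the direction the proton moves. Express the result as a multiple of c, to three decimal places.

-0.580c

With v = 0.320 and u' = -0.759 (in units of c),
u = (u' + v)/(1 + u'v/c²):
u = (-0.759 + 0.320) / (1 + (-0.759)·0.320) = -0.4390/0.7571 = -0.5798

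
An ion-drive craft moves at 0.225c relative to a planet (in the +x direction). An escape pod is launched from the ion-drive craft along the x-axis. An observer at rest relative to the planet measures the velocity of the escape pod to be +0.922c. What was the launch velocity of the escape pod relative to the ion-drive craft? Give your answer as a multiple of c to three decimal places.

+0.879c

Invert the composition law: u' = (u − v)/(1 − uv/c²).
u' = (0.922 − 0.225) / (1 − (0.922)(0.225)) = 0.6970/0.7925 = 0.8794.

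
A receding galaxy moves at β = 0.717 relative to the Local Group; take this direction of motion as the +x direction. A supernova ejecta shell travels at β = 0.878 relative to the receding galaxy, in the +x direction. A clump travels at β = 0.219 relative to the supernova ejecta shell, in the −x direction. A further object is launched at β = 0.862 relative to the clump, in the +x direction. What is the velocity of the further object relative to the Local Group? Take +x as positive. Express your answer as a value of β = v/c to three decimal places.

β = +0.998

Apply u = (u' + v)/(1 + u'v/c²) successively, working outward toward the Local Group.
Start: velocity of the receding galaxy relative to the Local Group = 0.7170c.
Compose with the supernova ejecta shell (u' = 0.878 in the receding galaxy frame): u_1 = (0.878 + 0.717) / (1 + 0.878·0.717) = 1.5950/1.6295 = 0.9788.
Compose with the clump (u' = -0.219 in the supernova ejecta shell frame): u_2 = (-0.219 + 0.979) / (1 + (-0.219)·0.979) = 0.7598/0.7856 = 0.9671.
Compose with the further object (u' = 0.862 in the clump frame): u_3 = (0.862 + 0.967) / (1 + 0.862·0.967) = 1.8291/1.8337 = 0.9975.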